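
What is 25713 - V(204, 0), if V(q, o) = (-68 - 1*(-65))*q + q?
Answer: 26121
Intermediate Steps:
V(q, o) = -2*q (V(q, o) = (-68 + 65)*q + q = -3*q + q = -2*q)
25713 - V(204, 0) = 25713 - (-2)*204 = 25713 - 1*(-408) = 25713 + 408 = 26121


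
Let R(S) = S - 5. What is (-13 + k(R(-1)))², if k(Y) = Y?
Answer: 361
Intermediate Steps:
R(S) = -5 + S
(-13 + k(R(-1)))² = (-13 + (-5 - 1))² = (-13 - 6)² = (-19)² = 361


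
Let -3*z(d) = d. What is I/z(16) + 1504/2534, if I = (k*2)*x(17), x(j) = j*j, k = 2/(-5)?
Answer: 1113529/25340 ≈ 43.944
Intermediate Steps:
z(d) = -d/3
k = -2/5 (k = 2*(-1/5) = -2/5 ≈ -0.40000)
x(j) = j**2
I = -1156/5 (I = -2/5*2*17**2 = -4/5*289 = -1156/5 ≈ -231.20)
I/z(16) + 1504/2534 = -1156/(5*((-1/3*16))) + 1504/2534 = -1156/(5*(-16/3)) + 1504*(1/2534) = -1156/5*(-3/16) + 752/1267 = 867/20 + 752/1267 = 1113529/25340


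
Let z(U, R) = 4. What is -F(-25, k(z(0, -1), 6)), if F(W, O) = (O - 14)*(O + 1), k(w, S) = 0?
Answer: 14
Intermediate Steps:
F(W, O) = (1 + O)*(-14 + O) (F(W, O) = (-14 + O)*(1 + O) = (1 + O)*(-14 + O))
-F(-25, k(z(0, -1), 6)) = -(-14 + 0² - 13*0) = -(-14 + 0 + 0) = -1*(-14) = 14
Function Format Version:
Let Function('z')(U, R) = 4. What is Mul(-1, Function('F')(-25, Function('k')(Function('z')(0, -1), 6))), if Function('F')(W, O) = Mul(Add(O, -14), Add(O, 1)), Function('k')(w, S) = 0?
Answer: 14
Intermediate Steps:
Function('F')(W, O) = Mul(Add(1, O), Add(-14, O)) (Function('F')(W, O) = Mul(Add(-14, O), Add(1, O)) = Mul(Add(1, O), Add(-14, O)))
Mul(-1, Function('F')(-25, Function('k')(Function('z')(0, -1), 6))) = Mul(-1, Add(-14, Pow(0, 2), Mul(-13, 0))) = Mul(-1, Add(-14, 0, 0)) = Mul(-1, -14) = 14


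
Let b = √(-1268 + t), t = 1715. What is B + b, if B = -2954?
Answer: -2954 + √447 ≈ -2932.9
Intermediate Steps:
b = √447 (b = √(-1268 + 1715) = √447 ≈ 21.142)
B + b = -2954 + √447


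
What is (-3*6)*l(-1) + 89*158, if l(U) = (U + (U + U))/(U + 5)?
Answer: 28151/2 ≈ 14076.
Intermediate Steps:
l(U) = 3*U/(5 + U) (l(U) = (U + 2*U)/(5 + U) = (3*U)/(5 + U) = 3*U/(5 + U))
(-3*6)*l(-1) + 89*158 = (-3*6)*(3*(-1)/(5 - 1)) + 89*158 = -54*(-1)/4 + 14062 = -18*(-¾) + 14062 = 27/2 + 14062 = 28151/2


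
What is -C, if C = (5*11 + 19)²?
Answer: -5476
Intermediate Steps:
C = 5476 (C = (55 + 19)² = 74² = 5476)
-C = -1*5476 = -5476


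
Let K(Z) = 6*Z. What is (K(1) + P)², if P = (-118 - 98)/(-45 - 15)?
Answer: 2304/25 ≈ 92.160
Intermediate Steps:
P = 18/5 (P = -216/(-60) = -216*(-1/60) = 18/5 ≈ 3.6000)
(K(1) + P)² = (6*1 + 18/5)² = (6 + 18/5)² = (48/5)² = 2304/25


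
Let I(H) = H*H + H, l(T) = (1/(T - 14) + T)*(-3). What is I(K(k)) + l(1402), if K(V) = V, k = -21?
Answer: -5254971/1388 ≈ -3786.0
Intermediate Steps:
l(T) = -3*T - 3/(-14 + T) (l(T) = (1/(-14 + T) + T)*(-3) = (T + 1/(-14 + T))*(-3) = -3*T - 3/(-14 + T))
I(H) = H + H² (I(H) = H² + H = H + H²)
I(K(k)) + l(1402) = -21*(1 - 21) + 3*(-1 - 1*1402² + 14*1402)/(-14 + 1402) = -21*(-20) + 3*(-1 - 1*1965604 + 19628)/1388 = 420 + 3*(1/1388)*(-1 - 1965604 + 19628) = 420 + 3*(1/1388)*(-1945977) = 420 - 5837931/1388 = -5254971/1388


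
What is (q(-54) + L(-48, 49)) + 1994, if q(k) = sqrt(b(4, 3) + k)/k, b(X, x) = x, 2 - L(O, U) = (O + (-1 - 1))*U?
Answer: 4446 - I*sqrt(51)/54 ≈ 4446.0 - 0.13225*I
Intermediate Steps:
L(O, U) = 2 - U*(-2 + O) (L(O, U) = 2 - (O + (-1 - 1))*U = 2 - (O - 2)*U = 2 - (-2 + O)*U = 2 - U*(-2 + O))
q(k) = sqrt(3 + k)/k
(q(-54) + L(-48, 49)) + 1994 = (sqrt(3 - 54)/(-54) + (2 + 2*49 - 1*(-48)*49)) + 1994 = (-I*sqrt(51)/54 + (2 + 98 + 2352)) + 1994 = (-I*sqrt(51)/54 + 2452) + 1994 = (2452 - I*sqrt(51)/54) + 1994 = 4446 - I*sqrt(51)/54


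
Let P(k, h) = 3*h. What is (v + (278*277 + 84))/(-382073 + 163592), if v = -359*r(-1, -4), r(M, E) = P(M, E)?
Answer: -81398/218481 ≈ -0.37256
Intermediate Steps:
r(M, E) = 3*E
v = 4308 (v = -1077*(-4) = -359*(-12) = 4308)
(v + (278*277 + 84))/(-382073 + 163592) = (4308 + (278*277 + 84))/(-382073 + 163592) = (4308 + (77006 + 84))/(-218481) = (4308 + 77090)*(-1/218481) = 81398*(-1/218481) = -81398/218481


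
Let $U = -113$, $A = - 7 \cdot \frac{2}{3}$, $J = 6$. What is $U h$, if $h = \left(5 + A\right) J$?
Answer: $-226$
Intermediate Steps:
$A = - \frac{14}{3}$ ($A = - 7 \cdot 2 \cdot \frac{1}{3} = \left(-7\right) \frac{2}{3} = - \frac{14}{3} \approx -4.6667$)
$h = 2$ ($h = \left(5 - \frac{14}{3}\right) 6 = \frac{1}{3} \cdot 6 = 2$)
$U h = \left(-113\right) 2 = -226$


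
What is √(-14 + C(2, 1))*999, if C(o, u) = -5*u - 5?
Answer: 1998*I*√6 ≈ 4894.1*I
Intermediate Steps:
C(o, u) = -5 - 5*u
√(-14 + C(2, 1))*999 = √(-14 + (-5 - 5*1))*999 = √(-14 + (-5 - 5))*999 = √(-14 - 10)*999 = √(-24)*999 = (2*I*√6)*999 = 1998*I*√6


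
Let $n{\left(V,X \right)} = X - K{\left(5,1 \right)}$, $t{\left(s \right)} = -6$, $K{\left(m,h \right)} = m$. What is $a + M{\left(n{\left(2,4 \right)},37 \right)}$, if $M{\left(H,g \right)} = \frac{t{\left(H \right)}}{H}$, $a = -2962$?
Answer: $-2956$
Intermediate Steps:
$n{\left(V,X \right)} = -5 + X$ ($n{\left(V,X \right)} = X - 5 = -5 + X$)
$M{\left(H,g \right)} = - \frac{6}{H}$
$a + M{\left(n{\left(2,4 \right)},37 \right)} = -2962 - \frac{6}{-5 + 4} = -2962 - \frac{6}{-1} = -2962 - -6 = -2962 + 6 = -2956$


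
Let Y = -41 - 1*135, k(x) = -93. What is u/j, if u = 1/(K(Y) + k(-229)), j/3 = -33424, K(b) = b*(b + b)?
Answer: -1/6202725648 ≈ -1.6122e-10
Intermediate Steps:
Y = -176 (Y = -41 - 135 = -176)
K(b) = 2*b**2 (K(b) = b*(2*b) = 2*b**2)
j = -100272 (j = 3*(-33424) = -100272)
u = 1/61859 (u = 1/(2*(-176)**2 - 93) = 1/(2*30976 - 93) = 1/(61952 - 93) = 1/61859 ≈ 1.6166e-5)
u/j = (1/61859)/(-100272) = (1/61859)*(-1/100272) = -1/6202725648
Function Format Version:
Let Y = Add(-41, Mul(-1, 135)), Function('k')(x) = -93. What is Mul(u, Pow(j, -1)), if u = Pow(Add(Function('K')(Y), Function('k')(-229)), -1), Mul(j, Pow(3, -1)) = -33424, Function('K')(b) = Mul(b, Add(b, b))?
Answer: Rational(-1, 6202725648) ≈ -1.6122e-10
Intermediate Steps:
Y = -176 (Y = Add(-41, -135) = -176)
Function('K')(b) = Mul(2, Pow(b, 2)) (Function('K')(b) = Mul(b, Mul(2, b)) = Mul(2, Pow(b, 2)))
j = -100272 (j = Mul(3, -33424) = -100272)
u = Rational(1, 61859) (u = Pow(Add(Mul(2, Pow(-176, 2)), -93), -1) = Pow(Add(Mul(2, 30976), -93), -1) = Pow(Add(61952, -93), -1) = Pow(61859, -1) = Rational(1, 61859) ≈ 1.6166e-5)
Mul(u, Pow(j, -1)) = Mul(Rational(1, 61859), Pow(-100272, -1)) = Mul(Rational(1, 61859), Rational(-1, 100272)) = Rational(-1, 6202725648)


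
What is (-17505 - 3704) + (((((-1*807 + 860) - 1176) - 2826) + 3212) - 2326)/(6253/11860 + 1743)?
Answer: -438600970877/20678233 ≈ -21211.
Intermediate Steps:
(-17505 - 3704) + (((((-1*807 + 860) - 1176) - 2826) + 3212) - 2326)/(6253/11860 + 1743) = -21209 + (((((-807 + 860) - 1176) - 2826) + 3212) - 2326)/(6253*(1/11860) + 1743) = -21209 + ((((53 - 1176) - 2826) + 3212) - 2326)/(6253/11860 + 1743) = -21209 + (((-1123 - 2826) + 3212) - 2326)/(20678233/11860) = -21209 + ((-3949 + 3212) - 2326)*(11860/20678233) = -21209 + (-737 - 2326)*(11860/20678233) = -21209 - 3063*11860/20678233 = -21209 - 36327180/20678233 = -438600970877/20678233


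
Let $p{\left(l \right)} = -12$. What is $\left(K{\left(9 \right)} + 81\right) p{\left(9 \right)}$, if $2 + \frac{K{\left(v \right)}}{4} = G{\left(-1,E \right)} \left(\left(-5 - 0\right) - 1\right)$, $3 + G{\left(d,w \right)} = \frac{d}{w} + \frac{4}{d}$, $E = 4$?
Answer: $-2964$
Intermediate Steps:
$G{\left(d,w \right)} = -3 + \frac{4}{d} + \frac{d}{w}$ ($G{\left(d,w \right)} = -3 + \left(\frac{d}{w} + \frac{4}{d}\right) = -3 + \left(\frac{4}{d} + \frac{d}{w}\right) = -3 + \frac{4}{d} + \frac{d}{w}$)
$K{\left(v \right)} = 166$ ($K{\left(v \right)} = -8 + 4 \left(-3 + \frac{4}{-1} - \frac{1}{4}\right) \left(\left(-5 - 0\right) - 1\right) = -8 + 4 \left(-3 + 4 \left(-1\right) - \frac{1}{4}\right) \left(\left(-5 + 0\right) - 1\right) = -8 + 4 \left(-3 - 4 - \frac{1}{4}\right) \left(-5 - 1\right) = -8 + 4 \left(\left(- \frac{29}{4}\right) \left(-6\right)\right) = -8 + 4 \cdot \frac{87}{2} = -8 + 174 = 166$)
$\left(K{\left(9 \right)} + 81\right) p{\left(9 \right)} = \left(166 + 81\right) \left(-12\right) = 247 \left(-12\right) = -2964$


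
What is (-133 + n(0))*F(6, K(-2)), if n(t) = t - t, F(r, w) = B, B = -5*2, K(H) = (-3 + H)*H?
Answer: 1330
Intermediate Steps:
K(H) = H*(-3 + H)
B = -10
F(r, w) = -10
n(t) = 0
(-133 + n(0))*F(6, K(-2)) = (-133 + 0)*(-10) = -133*(-10) = 1330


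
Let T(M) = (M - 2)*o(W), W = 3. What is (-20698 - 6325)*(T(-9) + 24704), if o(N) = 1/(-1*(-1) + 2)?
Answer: -2002431323/3 ≈ -6.6748e+8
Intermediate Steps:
o(N) = ⅓ (o(N) = 1/(1 + 2) = 1/3 = ⅓)
T(M) = -⅔ + M/3 (T(M) = (M - 2)*(⅓) = (-2 + M)*(⅓) = -⅔ + M/3)
(-20698 - 6325)*(T(-9) + 24704) = (-20698 - 6325)*((-⅔ + (⅓)*(-9)) + 24704) = -27023*((-⅔ - 3) + 24704) = -27023*(-11/3 + 24704) = -27023*74101/3 = -2002431323/3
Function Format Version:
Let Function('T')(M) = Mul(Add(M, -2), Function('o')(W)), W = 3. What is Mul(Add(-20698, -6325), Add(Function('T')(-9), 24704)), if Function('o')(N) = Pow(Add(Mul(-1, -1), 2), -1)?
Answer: Rational(-2002431323, 3) ≈ -6.6748e+8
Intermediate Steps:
Function('o')(N) = Rational(1, 3) (Function('o')(N) = Pow(Add(1, 2), -1) = Pow(3, -1) = Rational(1, 3))
Function('T')(M) = Add(Rational(-2, 3), Mul(Rational(1, 3), M)) (Function('T')(M) = Mul(Add(M, -2), Rational(1, 3)) = Mul(Add(-2, M), Rational(1, 3)) = Add(Rational(-2, 3), Mul(Rational(1, 3), M)))
Mul(Add(-20698, -6325), Add(Function('T')(-9), 24704)) = Mul(Add(-20698, -6325), Add(Add(Rational(-2, 3), Mul(Rational(1, 3), -9)), 24704)) = Mul(-27023, Add(Add(Rational(-2, 3), -3), 24704)) = Mul(-27023, Add(Rational(-11, 3), 24704)) = Mul(-27023, Rational(74101, 3)) = Rational(-2002431323, 3)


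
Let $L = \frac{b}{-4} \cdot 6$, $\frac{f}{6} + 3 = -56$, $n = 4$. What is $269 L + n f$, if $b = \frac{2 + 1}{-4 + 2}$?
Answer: $- \frac{3243}{4} \approx -810.75$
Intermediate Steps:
$b = - \frac{3}{2}$ ($b = \frac{3}{-2} = 3 \left(- \frac{1}{2}\right) = - \frac{3}{2} \approx -1.5$)
$f = -354$ ($f = -18 + 6 \left(-56\right) = -18 - 336 = -354$)
$L = \frac{9}{4}$ ($L = - \frac{3}{2 \left(-4\right)} 6 = \left(- \frac{3}{2}\right) \left(- \frac{1}{4}\right) 6 = \frac{3}{8} \cdot 6 = \frac{9}{4} \approx 2.25$)
$269 L + n f = 269 \cdot \frac{9}{4} + 4 \left(-354\right) = \frac{2421}{4} - 1416 = - \frac{3243}{4}$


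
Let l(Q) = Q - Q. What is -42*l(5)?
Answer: 0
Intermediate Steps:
l(Q) = 0
-42*l(5) = -42*0 = 0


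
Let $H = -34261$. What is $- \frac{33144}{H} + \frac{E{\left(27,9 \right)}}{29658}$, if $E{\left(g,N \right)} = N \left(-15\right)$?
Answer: $\frac{326119839}{338704246} \approx 0.96285$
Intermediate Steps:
$E{\left(g,N \right)} = - 15 N$
$- \frac{33144}{H} + \frac{E{\left(27,9 \right)}}{29658} = - \frac{33144}{-34261} + \frac{\left(-15\right) 9}{29658} = \left(-33144\right) \left(- \frac{1}{34261}\right) - \frac{45}{9886} = \frac{33144}{34261} - \frac{45}{9886} = \frac{326119839}{338704246}$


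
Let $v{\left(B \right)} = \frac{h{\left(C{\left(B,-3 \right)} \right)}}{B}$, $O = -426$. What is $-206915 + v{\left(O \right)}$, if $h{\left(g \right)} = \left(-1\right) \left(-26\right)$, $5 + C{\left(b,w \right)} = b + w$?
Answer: $- \frac{44072908}{213} \approx -2.0692 \cdot 10^{5}$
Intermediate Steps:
$C{\left(b,w \right)} = -5 + b + w$ ($C{\left(b,w \right)} = -5 + \left(b + w\right) = -5 + b + w$)
$h{\left(g \right)} = 26$
$v{\left(B \right)} = \frac{26}{B}$
$-206915 + v{\left(O \right)} = -206915 + \frac{26}{-426} = -206915 + 26 \left(- \frac{1}{426}\right) = -206915 - \frac{13}{213} = - \frac{44072908}{213}$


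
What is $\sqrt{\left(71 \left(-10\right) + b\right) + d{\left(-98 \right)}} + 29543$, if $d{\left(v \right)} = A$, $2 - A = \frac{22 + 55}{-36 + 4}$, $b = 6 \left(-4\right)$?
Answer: $29543 + \frac{i \sqrt{46694}}{8} \approx 29543.0 + 27.011 i$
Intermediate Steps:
$b = -24$
$A = \frac{141}{32}$ ($A = 2 - \frac{22 + 55}{-36 + 4} = 2 - \frac{77}{-32} = 2 - 77 \left(- \frac{1}{32}\right) = 2 - - \frac{77}{32} = 2 + \frac{77}{32} = \frac{141}{32} \approx 4.4063$)
$d{\left(v \right)} = \frac{141}{32}$
$\sqrt{\left(71 \left(-10\right) + b\right) + d{\left(-98 \right)}} + 29543 = \sqrt{\left(71 \left(-10\right) - 24\right) + \frac{141}{32}} + 29543 = \sqrt{\left(-710 - 24\right) + \frac{141}{32}} + 29543 = \sqrt{-734 + \frac{141}{32}} + 29543 = \sqrt{- \frac{23347}{32}} + 29543 = \frac{i \sqrt{46694}}{8} + 29543 = 29543 + \frac{i \sqrt{46694}}{8}$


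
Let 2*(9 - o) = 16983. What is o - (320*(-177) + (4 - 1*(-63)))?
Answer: 96181/2 ≈ 48091.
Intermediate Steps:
o = -16965/2 (o = 9 - ½*16983 = 9 - 16983/2 = -16965/2 ≈ -8482.5)
o - (320*(-177) + (4 - 1*(-63))) = -16965/2 - (320*(-177) + (4 - 1*(-63))) = -16965/2 - (-56640 + (4 + 63)) = -16965/2 - (-56640 + 67) = -16965/2 - 1*(-56573) = -16965/2 + 56573 = 96181/2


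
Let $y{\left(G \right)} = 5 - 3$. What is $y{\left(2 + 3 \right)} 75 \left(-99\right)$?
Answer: $-14850$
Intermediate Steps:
$y{\left(G \right)} = 2$
$y{\left(2 + 3 \right)} 75 \left(-99\right) = 2 \cdot 75 \left(-99\right) = 150 \left(-99\right) = -14850$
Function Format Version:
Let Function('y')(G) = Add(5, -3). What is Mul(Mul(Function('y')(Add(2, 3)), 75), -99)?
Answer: -14850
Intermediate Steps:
Function('y')(G) = 2
Mul(Mul(Function('y')(Add(2, 3)), 75), -99) = Mul(Mul(2, 75), -99) = Mul(150, -99) = -14850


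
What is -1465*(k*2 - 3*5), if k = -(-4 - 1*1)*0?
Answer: 21975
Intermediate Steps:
k = 0 (k = -(-4 - 1)*0 = -1*(-5)*0 = 5*0 = 0)
-1465*(k*2 - 3*5) = -1465*(0*2 - 3*5) = -1465*(0 - 15) = -1465*(-15) = 21975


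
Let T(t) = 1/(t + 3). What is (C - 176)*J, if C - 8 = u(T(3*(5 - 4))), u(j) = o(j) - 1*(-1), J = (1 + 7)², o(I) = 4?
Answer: -10432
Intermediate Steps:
T(t) = 1/(3 + t)
J = 64 (J = 8² = 64)
u(j) = 5 (u(j) = 4 - 1*(-1) = 4 + 1 = 5)
C = 13 (C = 8 + 5 = 13)
(C - 176)*J = (13 - 176)*64 = -163*64 = -10432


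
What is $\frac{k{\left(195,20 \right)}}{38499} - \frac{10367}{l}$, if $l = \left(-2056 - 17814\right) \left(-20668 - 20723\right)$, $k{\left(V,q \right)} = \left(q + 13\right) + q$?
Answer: $\frac{2056674137}{1507765981230} \approx 0.0013641$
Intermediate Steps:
$k{\left(V,q \right)} = 13 + 2 q$ ($k{\left(V,q \right)} = \left(13 + q\right) + q = 13 + 2 q$)
$l = 822439170$ ($l = \left(-19870\right) \left(-41391\right) = 822439170$)
$\frac{k{\left(195,20 \right)}}{38499} - \frac{10367}{l} = \frac{13 + 2 \cdot 20}{38499} - \frac{10367}{822439170} = \left(13 + 40\right) \frac{1}{38499} - \frac{1481}{117491310} = 53 \cdot \frac{1}{38499} - \frac{1481}{117491310} = \frac{53}{38499} - \frac{1481}{117491310} = \frac{2056674137}{1507765981230}$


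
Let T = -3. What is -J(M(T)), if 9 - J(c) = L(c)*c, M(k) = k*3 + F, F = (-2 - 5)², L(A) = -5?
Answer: -209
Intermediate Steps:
F = 49 (F = (-7)² = 49)
M(k) = 49 + 3*k (M(k) = k*3 + 49 = 3*k + 49 = 49 + 3*k)
J(c) = 9 + 5*c (J(c) = 9 - (-5)*c = 9 + 5*c)
-J(M(T)) = -(9 + 5*(49 + 3*(-3))) = -(9 + 5*(49 - 9)) = -(9 + 5*40) = -(9 + 200) = -1*209 = -209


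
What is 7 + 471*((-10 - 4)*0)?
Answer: 7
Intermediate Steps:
7 + 471*((-10 - 4)*0) = 7 + 471*(-14*0) = 7 + 471*0 = 7 + 0 = 7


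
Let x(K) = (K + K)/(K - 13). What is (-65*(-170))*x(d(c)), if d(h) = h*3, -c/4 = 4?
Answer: 1060800/61 ≈ 17390.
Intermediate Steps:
c = -16 (c = -4*4 = -16)
d(h) = 3*h
x(K) = 2*K/(-13 + K) (x(K) = (2*K)/(-13 + K) = 2*K/(-13 + K))
(-65*(-170))*x(d(c)) = (-65*(-170))*(2*(3*(-16))/(-13 + 3*(-16))) = 11050*(2*(-48)/(-13 - 48)) = 11050*(2*(-48)/(-61)) = 11050*(2*(-48)*(-1/61)) = 11050*(96/61) = 1060800/61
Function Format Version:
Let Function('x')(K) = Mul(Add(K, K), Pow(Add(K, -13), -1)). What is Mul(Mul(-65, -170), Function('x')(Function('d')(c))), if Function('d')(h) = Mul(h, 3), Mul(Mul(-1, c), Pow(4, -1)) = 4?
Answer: Rational(1060800, 61) ≈ 17390.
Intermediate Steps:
c = -16 (c = Mul(-4, 4) = -16)
Function('d')(h) = Mul(3, h)
Function('x')(K) = Mul(2, K, Pow(Add(-13, K), -1)) (Function('x')(K) = Mul(Mul(2, K), Pow(Add(-13, K), -1)) = Mul(2, K, Pow(Add(-13, K), -1)))
Mul(Mul(-65, -170), Function('x')(Function('d')(c))) = Mul(Mul(-65, -170), Mul(2, Mul(3, -16), Pow(Add(-13, Mul(3, -16)), -1))) = Mul(11050, Mul(2, -48, Pow(Add(-13, -48), -1))) = Mul(11050, Mul(2, -48, Pow(-61, -1))) = Mul(11050, Mul(2, -48, Rational(-1, 61))) = Mul(11050, Rational(96, 61)) = Rational(1060800, 61)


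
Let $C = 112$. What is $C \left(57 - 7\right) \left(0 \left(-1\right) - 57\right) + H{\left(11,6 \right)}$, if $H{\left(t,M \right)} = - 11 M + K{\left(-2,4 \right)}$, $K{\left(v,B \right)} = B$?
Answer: $-319262$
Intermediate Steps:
$H{\left(t,M \right)} = 4 - 11 M$ ($H{\left(t,M \right)} = - 11 M + 4 = 4 - 11 M$)
$C \left(57 - 7\right) \left(0 \left(-1\right) - 57\right) + H{\left(11,6 \right)} = 112 \left(57 - 7\right) \left(0 \left(-1\right) - 57\right) + \left(4 - 66\right) = 112 \cdot 50 \left(0 - 57\right) + \left(4 - 66\right) = 112 \cdot 50 \left(-57\right) - 62 = 112 \left(-2850\right) - 62 = -319200 - 62 = -319262$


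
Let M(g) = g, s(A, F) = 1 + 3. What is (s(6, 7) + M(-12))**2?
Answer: 64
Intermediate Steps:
s(A, F) = 4
(s(6, 7) + M(-12))**2 = (4 - 12)**2 = (-8)**2 = 64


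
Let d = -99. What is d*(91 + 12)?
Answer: -10197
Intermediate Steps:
d*(91 + 12) = -99*(91 + 12) = -99*103 = -10197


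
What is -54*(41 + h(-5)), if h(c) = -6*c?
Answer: -3834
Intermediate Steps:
-54*(41 + h(-5)) = -54*(41 - 6*(-5)) = -54*(41 + 30) = -54*71 = -3834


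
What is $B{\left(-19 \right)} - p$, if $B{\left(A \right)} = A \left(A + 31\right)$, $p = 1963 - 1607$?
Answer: $-584$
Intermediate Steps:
$p = 356$
$B{\left(A \right)} = A \left(31 + A\right)$
$B{\left(-19 \right)} - p = - 19 \left(31 - 19\right) - 356 = \left(-19\right) 12 - 356 = -228 - 356 = -584$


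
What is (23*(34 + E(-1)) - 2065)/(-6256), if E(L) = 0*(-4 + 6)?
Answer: 1283/6256 ≈ 0.20508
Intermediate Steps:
E(L) = 0 (E(L) = 0*2 = 0)
(23*(34 + E(-1)) - 2065)/(-6256) = (23*(34 + 0) - 2065)/(-6256) = (23*34 - 2065)*(-1/6256) = (782 - 2065)*(-1/6256) = -1283*(-1/6256) = 1283/6256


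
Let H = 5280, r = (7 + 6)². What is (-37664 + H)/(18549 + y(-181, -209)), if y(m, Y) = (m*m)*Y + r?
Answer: 32384/6828331 ≈ 0.0047426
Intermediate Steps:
r = 169 (r = 13² = 169)
y(m, Y) = 169 + Y*m² (y(m, Y) = (m*m)*Y + 169 = m²*Y + 169 = Y*m² + 169 = 169 + Y*m²)
(-37664 + H)/(18549 + y(-181, -209)) = (-37664 + 5280)/(18549 + (169 - 209*(-181)²)) = -32384/(18549 + (169 - 209*32761)) = -32384/(18549 + (169 - 6847049)) = -32384/(18549 - 6846880) = -32384/(-6828331) = -32384*(-1/6828331) = 32384/6828331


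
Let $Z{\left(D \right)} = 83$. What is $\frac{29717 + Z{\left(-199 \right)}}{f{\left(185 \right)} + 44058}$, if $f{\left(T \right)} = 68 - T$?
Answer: $\frac{29800}{43941} \approx 0.67818$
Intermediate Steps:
$\frac{29717 + Z{\left(-199 \right)}}{f{\left(185 \right)} + 44058} = \frac{29717 + 83}{\left(68 - 185\right) + 44058} = \frac{29800}{\left(68 - 185\right) + 44058} = \frac{29800}{-117 + 44058} = \frac{29800}{43941}$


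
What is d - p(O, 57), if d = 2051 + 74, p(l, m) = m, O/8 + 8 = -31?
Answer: 2068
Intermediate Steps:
O = -312 (O = -64 + 8*(-31) = -64 - 248 = -312)
d = 2125
d - p(O, 57) = 2125 - 1*57 = 2125 - 57 = 2068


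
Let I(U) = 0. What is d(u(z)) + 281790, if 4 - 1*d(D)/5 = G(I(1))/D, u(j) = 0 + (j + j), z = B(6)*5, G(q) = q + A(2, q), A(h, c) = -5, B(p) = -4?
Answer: 2254475/8 ≈ 2.8181e+5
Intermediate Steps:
G(q) = -5 + q (G(q) = q - 5 = -5 + q)
z = -20 (z = -4*5 = -20)
u(j) = 2*j (u(j) = 0 + 2*j = 2*j)
d(D) = 20 + 25/D (d(D) = 20 - 5*(-5 + 0)/D = 20 - (-25)/D = 20 + 25/D)
d(u(z)) + 281790 = (20 + 25/((2*(-20)))) + 281790 = (20 + 25/(-40)) + 281790 = (20 + 25*(-1/40)) + 281790 = (20 - 5/8) + 281790 = 155/8 + 281790 = 2254475/8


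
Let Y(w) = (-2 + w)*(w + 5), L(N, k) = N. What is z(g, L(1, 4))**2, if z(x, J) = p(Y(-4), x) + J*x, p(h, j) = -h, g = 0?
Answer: 36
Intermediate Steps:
Y(w) = (-2 + w)*(5 + w)
z(x, J) = 6 + J*x (z(x, J) = -(-10 + (-4)**2 + 3*(-4)) + J*x = -(-10 + 16 - 12) + J*x = -1*(-6) + J*x = 6 + J*x)
z(g, L(1, 4))**2 = (6 + 1*0)**2 = (6 + 0)**2 = 6**2 = 36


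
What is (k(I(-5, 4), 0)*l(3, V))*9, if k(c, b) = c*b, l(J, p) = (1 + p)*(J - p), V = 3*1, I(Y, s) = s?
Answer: 0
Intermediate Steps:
V = 3
k(c, b) = b*c
(k(I(-5, 4), 0)*l(3, V))*9 = ((0*4)*(3 - 1*3 - 1*3² + 3*3))*9 = (0*(3 - 3 - 1*9 + 9))*9 = (0*(3 - 3 - 9 + 9))*9 = (0*0)*9 = 0*9 = 0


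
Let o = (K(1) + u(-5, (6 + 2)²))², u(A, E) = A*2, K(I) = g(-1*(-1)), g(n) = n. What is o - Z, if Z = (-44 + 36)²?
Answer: 17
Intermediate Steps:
K(I) = 1 (K(I) = -1*(-1) = 1)
Z = 64 (Z = (-8)² = 64)
u(A, E) = 2*A
o = 81 (o = (1 + 2*(-5))² = (1 - 10)² = (-9)² = 81)
o - Z = 81 - 1*64 = 81 - 64 = 17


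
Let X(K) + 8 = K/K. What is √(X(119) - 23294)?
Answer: 3*I*√2589 ≈ 152.65*I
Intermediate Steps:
X(K) = -7 (X(K) = -8 + K/K = -8 + 1 = -7)
√(X(119) - 23294) = √(-7 - 23294) = √(-23301) = 3*I*√2589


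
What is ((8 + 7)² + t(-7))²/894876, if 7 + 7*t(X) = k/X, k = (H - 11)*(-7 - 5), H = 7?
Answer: 29855296/537149319 ≈ 0.055581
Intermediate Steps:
k = 48 (k = (7 - 11)*(-7 - 5) = -4*(-12) = 48)
t(X) = -1 + 48/(7*X) (t(X) = -1 + (48/X)/7 = -1 + 48/(7*X))
((8 + 7)² + t(-7))²/894876 = ((8 + 7)² + (48/7 - 1*(-7))/(-7))²/894876 = (15² - (48/7 + 7)/7)²*(1/894876) = (225 - ⅐*97/7)²*(1/894876) = (225 - 97/49)²*(1/894876) = (10928/49)²*(1/894876) = (119421184/2401)*(1/894876) = 29855296/537149319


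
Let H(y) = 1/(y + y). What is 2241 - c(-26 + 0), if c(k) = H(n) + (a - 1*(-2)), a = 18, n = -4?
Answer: 17769/8 ≈ 2221.1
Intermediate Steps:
H(y) = 1/(2*y)
c(k) = 159/8 (c(k) = (½)/(-4) + (18 - 1*(-2)) = (½)*(-¼) + (18 + 2) = -⅛ + 20 = 159/8)
2241 - c(-26 + 0) = 2241 - 1*159/8 = 2241 - 159/8 = 17769/8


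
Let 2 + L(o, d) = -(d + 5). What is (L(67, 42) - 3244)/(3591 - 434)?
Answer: -3293/3157 ≈ -1.0431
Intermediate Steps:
L(o, d) = -7 - d (L(o, d) = -2 - (d + 5) = -2 - (5 + d) = -2 + (-5 - d) = -7 - d)
(L(67, 42) - 3244)/(3591 - 434) = ((-7 - 1*42) - 3244)/(3591 - 434) = ((-7 - 42) - 3244)/3157 = (-49 - 3244)*(1/3157) = -3293*1/3157 = -3293/3157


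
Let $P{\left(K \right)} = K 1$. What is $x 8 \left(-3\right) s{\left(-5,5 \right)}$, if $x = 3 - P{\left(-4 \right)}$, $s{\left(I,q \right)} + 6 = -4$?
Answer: $1680$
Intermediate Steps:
$P{\left(K \right)} = K$
$s{\left(I,q \right)} = -10$ ($s{\left(I,q \right)} = -6 - 4 = -10$)
$x = 7$ ($x = 3 - -4 = 3 + 4 = 7$)
$x 8 \left(-3\right) s{\left(-5,5 \right)} = 7 \cdot 8 \left(-3\right) \left(-10\right) = 56 \left(-3\right) \left(-10\right) = \left(-168\right) \left(-10\right) = 1680$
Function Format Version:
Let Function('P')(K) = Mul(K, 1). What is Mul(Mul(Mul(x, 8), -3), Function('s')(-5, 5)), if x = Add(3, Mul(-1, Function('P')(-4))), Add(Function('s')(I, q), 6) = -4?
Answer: 1680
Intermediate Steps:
Function('P')(K) = K
Function('s')(I, q) = -10 (Function('s')(I, q) = Add(-6, -4) = -10)
x = 7 (x = Add(3, Mul(-1, -4)) = Add(3, 4) = 7)
Mul(Mul(Mul(x, 8), -3), Function('s')(-5, 5)) = Mul(Mul(Mul(7, 8), -3), -10) = Mul(Mul(56, -3), -10) = Mul(-168, -10) = 1680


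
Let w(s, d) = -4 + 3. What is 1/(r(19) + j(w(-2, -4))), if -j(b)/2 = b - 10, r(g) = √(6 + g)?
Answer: 1/27 ≈ 0.037037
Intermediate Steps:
w(s, d) = -1
j(b) = 20 - 2*b (j(b) = -2*(b - 10) = -2*(-10 + b) = 20 - 2*b)
1/(r(19) + j(w(-2, -4))) = 1/(√(6 + 19) + (20 - 2*(-1))) = 1/(√25 + (20 + 2)) = 1/(5 + 22) = 1/27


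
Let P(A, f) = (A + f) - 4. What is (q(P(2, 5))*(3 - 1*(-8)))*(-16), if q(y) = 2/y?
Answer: -352/3 ≈ -117.33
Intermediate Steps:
P(A, f) = -4 + A + f
(q(P(2, 5))*(3 - 1*(-8)))*(-16) = ((2/(-4 + 2 + 5))*(3 - 1*(-8)))*(-16) = ((2/3)*(3 + 8))*(-16) = ((2*(⅓))*11)*(-16) = ((⅔)*11)*(-16) = (22/3)*(-16) = -352/3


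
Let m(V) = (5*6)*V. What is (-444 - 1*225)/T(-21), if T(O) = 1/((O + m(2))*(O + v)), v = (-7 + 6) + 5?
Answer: 443547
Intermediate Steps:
v = 4 (v = -1 + 5 = 4)
m(V) = 30*V
T(O) = 1/((4 + O)*(60 + O)) (T(O) = 1/((O + 30*2)*(O + 4)) = 1/((O + 60)*(4 + O)) = 1/((60 + O)*(4 + O)) = 1/((4 + O)*(60 + O)))
(-444 - 1*225)/T(-21) = (-444 - 1*225)/(1/(240 + (-21)² + 64*(-21))) = (-444 - 225)/(1/(240 + 441 - 1344)) = -669/(1/(-663)) = -669/(-1/663) = -669*(-663) = 443547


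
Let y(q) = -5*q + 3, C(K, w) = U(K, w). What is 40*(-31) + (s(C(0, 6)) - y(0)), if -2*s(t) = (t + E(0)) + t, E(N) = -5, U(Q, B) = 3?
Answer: -2487/2 ≈ -1243.5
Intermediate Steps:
C(K, w) = 3
s(t) = 5/2 - t (s(t) = -((t - 5) + t)/2 = -((-5 + t) + t)/2 = -(-5 + 2*t)/2 = 5/2 - t)
y(q) = 3 - 5*q
40*(-31) + (s(C(0, 6)) - y(0)) = 40*(-31) + ((5/2 - 1*3) - (3 - 5*0)) = -1240 + ((5/2 - 3) - (3 + 0)) = -1240 + (-½ - 1*3) = -1240 + (-½ - 3) = -1240 - 7/2 = -2487/2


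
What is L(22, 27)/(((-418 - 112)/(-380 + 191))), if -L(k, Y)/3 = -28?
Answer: 7938/265 ≈ 29.955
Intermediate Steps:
L(k, Y) = 84 (L(k, Y) = -3*(-28) = 84)
L(22, 27)/(((-418 - 112)/(-380 + 191))) = 84/(((-418 - 112)/(-380 + 191))) = 84/((-530/(-189))) = 84/((-530*(-1/189))) = 84/(530/189) = 84*(189/530) = 7938/265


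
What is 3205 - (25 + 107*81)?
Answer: -5487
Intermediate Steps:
3205 - (25 + 107*81) = 3205 - (25 + 8667) = 3205 - 1*8692 = 3205 - 8692 = -5487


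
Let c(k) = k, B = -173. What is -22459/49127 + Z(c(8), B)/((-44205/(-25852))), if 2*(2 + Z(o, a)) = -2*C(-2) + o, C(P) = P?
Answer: 4087324721/2171659035 ≈ 1.8821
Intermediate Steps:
Z(o, a) = o/2 (Z(o, a) = -2 + (-2*(-2) + o)/2 = -2 + (4 + o)/2 = -2 + (2 + o/2) = o/2)
-22459/49127 + Z(c(8), B)/((-44205/(-25852))) = -22459/49127 + ((1/2)*8)/((-44205/(-25852))) = -22459*1/49127 + 4/((-44205*(-1/25852))) = -22459/49127 + 4/(44205/25852) = -22459/49127 + 4*(25852/44205) = -22459/49127 + 103408/44205 = 4087324721/2171659035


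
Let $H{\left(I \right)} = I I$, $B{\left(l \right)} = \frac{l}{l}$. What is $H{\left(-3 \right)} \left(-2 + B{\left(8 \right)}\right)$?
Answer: $-9$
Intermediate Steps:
$B{\left(l \right)} = 1$
$H{\left(I \right)} = I^{2}$
$H{\left(-3 \right)} \left(-2 + B{\left(8 \right)}\right) = \left(-3\right)^{2} \left(-2 + 1\right) = 9 \left(-1\right) = -9$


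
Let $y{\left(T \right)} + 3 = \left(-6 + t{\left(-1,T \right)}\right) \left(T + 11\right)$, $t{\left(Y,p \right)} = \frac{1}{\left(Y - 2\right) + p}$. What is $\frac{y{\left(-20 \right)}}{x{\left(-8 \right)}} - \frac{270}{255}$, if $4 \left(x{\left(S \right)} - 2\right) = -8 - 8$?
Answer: $- \frac{10461}{391} \approx -26.754$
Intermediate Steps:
$t{\left(Y,p \right)} = \frac{1}{-2 + Y + p}$ ($t{\left(Y,p \right)} = \frac{1}{\left(-2 + Y\right) + p} = \frac{1}{-2 + Y + p}$)
$x{\left(S \right)} = -2$ ($x{\left(S \right)} = 2 + \frac{-8 - 8}{4} = 2 + \frac{1}{4} \left(-16\right) = 2 - 4 = -2$)
$y{\left(T \right)} = -3 + \left(-6 + \frac{1}{-3 + T}\right) \left(11 + T\right)$ ($y{\left(T \right)} = -3 + \left(-6 + \frac{1}{-2 - 1 + T}\right) \left(T + 11\right) = -3 + \left(-6 + \frac{1}{-3 + T}\right) \left(11 + T\right)$)
$\frac{y{\left(-20 \right)}}{x{\left(-8 \right)}} - \frac{270}{255} = \frac{2 \frac{1}{-3 - 20} \left(109 - -500 - 3 \left(-20\right)^{2}\right)}{-2} - \frac{270}{255} = \frac{2 \left(109 + 500 - 1200\right)}{-23} \left(- \frac{1}{2}\right) - \frac{18}{17} = 2 \left(- \frac{1}{23}\right) \left(109 + 500 - 1200\right) \left(- \frac{1}{2}\right) - \frac{18}{17} = 2 \left(- \frac{1}{23}\right) \left(-591\right) \left(- \frac{1}{2}\right) - \frac{18}{17} = \frac{1182}{23} \left(- \frac{1}{2}\right) - \frac{18}{17} = - \frac{591}{23} - \frac{18}{17} = - \frac{10461}{391}$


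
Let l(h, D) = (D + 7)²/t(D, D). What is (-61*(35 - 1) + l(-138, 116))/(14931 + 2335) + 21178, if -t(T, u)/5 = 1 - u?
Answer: 210252947679/9927950 ≈ 21178.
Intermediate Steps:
t(T, u) = -5 + 5*u (t(T, u) = -5*(1 - u) = -5 + 5*u)
l(h, D) = (7 + D)²/(-5 + 5*D) (l(h, D) = (D + 7)²/(-5 + 5*D) = (7 + D)²/(-5 + 5*D))
(-61*(35 - 1) + l(-138, 116))/(14931 + 2335) + 21178 = (-61*(35 - 1) + (7 + 116)²/(5*(-1 + 116)))/(14931 + 2335) + 21178 = (-61*34 + (⅕)*123²/115)/17266 + 21178 = (-2074 + (⅕)*(1/115)*15129)*(1/17266) + 21178 = (-2074 + 15129/575)*(1/17266) + 21178 = -1177421/575*1/17266 + 21178 = -1177421/9927950 + 21178 = 210252947679/9927950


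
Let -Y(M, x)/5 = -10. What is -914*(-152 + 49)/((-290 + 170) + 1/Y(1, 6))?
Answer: -4707100/5999 ≈ -784.65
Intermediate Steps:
Y(M, x) = 50 (Y(M, x) = -5*(-10) = 50)
-914*(-152 + 49)/((-290 + 170) + 1/Y(1, 6)) = -914*(-152 + 49)/((-290 + 170) + 1/50) = -(-94142)/(-120 + 1/50) = -(-94142)/(-5999/50) = -(-94142)*(-50)/5999 = -914*5150/5999 = -4707100/5999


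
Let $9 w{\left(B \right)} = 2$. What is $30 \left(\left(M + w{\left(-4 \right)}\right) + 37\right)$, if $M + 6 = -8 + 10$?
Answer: $\frac{2990}{3} \approx 996.67$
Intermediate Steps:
$w{\left(B \right)} = \frac{2}{9}$ ($w{\left(B \right)} = \frac{1}{9} \cdot 2 = \frac{2}{9}$)
$M = -4$ ($M = -6 + \left(-8 + 10\right) = -6 + 2 = -4$)
$30 \left(\left(M + w{\left(-4 \right)}\right) + 37\right) = 30 \left(\left(-4 + \frac{2}{9}\right) + 37\right) = 30 \left(- \frac{34}{9} + 37\right) = 30 \cdot \frac{299}{9} = \frac{2990}{3}$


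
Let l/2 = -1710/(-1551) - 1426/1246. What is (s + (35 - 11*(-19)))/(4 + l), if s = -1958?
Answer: -276031987/630671 ≈ -437.68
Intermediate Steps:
l = -27022/322091 (l = 2*(-1710/(-1551) - 1426/1246) = 2*(-1710*(-1/1551) - 1426*1/1246) = 2*(570/517 - 713/623) = 2*(-13511/322091) = -27022/322091 ≈ -0.083896)
(s + (35 - 11*(-19)))/(4 + l) = (-1958 + (35 - 11*(-19)))/(4 - 27022/322091) = (-1958 + (35 + 209))/(1261342/322091) = (-1958 + 244)*(322091/1261342) = -1714*322091/1261342 = -276031987/630671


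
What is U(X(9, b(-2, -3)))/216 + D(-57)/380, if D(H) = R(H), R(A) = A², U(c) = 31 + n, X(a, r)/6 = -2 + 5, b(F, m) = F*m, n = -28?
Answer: 3083/360 ≈ 8.5639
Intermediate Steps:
X(a, r) = 18 (X(a, r) = 6*(-2 + 5) = 6*3 = 18)
U(c) = 3 (U(c) = 31 - 28 = 3)
D(H) = H²
U(X(9, b(-2, -3)))/216 + D(-57)/380 = 3/216 + (-57)²/380 = 3*(1/216) + 3249*(1/380) = 1/72 + 171/20 = 3083/360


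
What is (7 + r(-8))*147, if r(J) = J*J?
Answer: 10437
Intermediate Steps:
r(J) = J²
(7 + r(-8))*147 = (7 + (-8)²)*147 = (7 + 64)*147 = 71*147 = 10437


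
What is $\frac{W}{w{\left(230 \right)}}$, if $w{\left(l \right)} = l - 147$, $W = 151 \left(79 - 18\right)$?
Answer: $\frac{9211}{83} \approx 110.98$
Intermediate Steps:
$W = 9211$ ($W = 151 \cdot 61 = 9211$)
$w{\left(l \right)} = -147 + l$
$\frac{W}{w{\left(230 \right)}} = \frac{9211}{-147 + 230} = \frac{9211}{83}$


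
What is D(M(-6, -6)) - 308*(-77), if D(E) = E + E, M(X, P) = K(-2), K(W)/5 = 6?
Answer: 23776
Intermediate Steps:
K(W) = 30 (K(W) = 5*6 = 30)
M(X, P) = 30
D(E) = 2*E
D(M(-6, -6)) - 308*(-77) = 2*30 - 308*(-77) = 60 - 1*(-23716) = 60 + 23716 = 23776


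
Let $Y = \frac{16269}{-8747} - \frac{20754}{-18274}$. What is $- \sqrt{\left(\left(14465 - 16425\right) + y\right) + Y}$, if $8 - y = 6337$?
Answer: $- \frac{i \sqrt{52949953949631753495}}{79921339} \approx - 91.048 i$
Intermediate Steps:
$y = -6329$ ($y = 8 - 6337 = -6329$)
$Y = - \frac{57882234}{79921339}$ ($Y = 16269 \left(- \frac{1}{8747}\right) - - \frac{10377}{9137} = - \frac{16269}{8747} + \frac{10377}{9137} = - \frac{57882234}{79921339} \approx -0.72424$)
$- \sqrt{\left(\left(14465 - 16425\right) + y\right) + Y} = - \sqrt{\left(\left(14465 - 16425\right) - 6329\right) - \frac{57882234}{79921339}} = - \sqrt{\left(-1960 - 6329\right) - \frac{57882234}{79921339}} = - \sqrt{-8289 - \frac{57882234}{79921339}} = - \sqrt{- \frac{662525861205}{79921339}} = - \frac{i \sqrt{52949953949631753495}}{79921339}$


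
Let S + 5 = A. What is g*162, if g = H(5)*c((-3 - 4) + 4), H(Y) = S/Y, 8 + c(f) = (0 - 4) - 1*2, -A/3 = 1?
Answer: 18144/5 ≈ 3628.8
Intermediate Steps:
A = -3 (A = -3*1 = -3)
S = -8 (S = -5 - 3 = -8)
c(f) = -14 (c(f) = -8 + ((0 - 4) - 1*2) = -8 + (-4 - 2) = -8 - 6 = -14)
H(Y) = -8/Y
g = 112/5 (g = -8/5*(-14) = 112/5 ≈ 22.400)
g*162 = (112/5)*162 = 18144/5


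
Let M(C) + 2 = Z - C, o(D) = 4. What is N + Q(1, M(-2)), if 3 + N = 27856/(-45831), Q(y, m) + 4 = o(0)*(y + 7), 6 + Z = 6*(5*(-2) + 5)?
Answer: 1117919/45831 ≈ 24.392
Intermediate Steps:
Z = -36 (Z = -6 + 6*(5*(-2) + 5) = -6 + 6*(-10 + 5) = -6 + 6*(-5) = -6 - 30 = -36)
M(C) = -38 - C (M(C) = -2 + (-36 - C) = -38 - C)
Q(y, m) = 24 + 4*y (Q(y, m) = -4 + 4*(y + 7) = -4 + 4*(7 + y) = -4 + (28 + 4*y) = 24 + 4*y)
N = -165349/45831 (N = -3 + 27856/(-45831) = -3 + 27856*(-1/45831) = -3 - 27856/45831 = -165349/45831 ≈ -3.6078)
N + Q(1, M(-2)) = -165349/45831 + (24 + 4*1) = -165349/45831 + (24 + 4) = -165349/45831 + 28 = 1117919/45831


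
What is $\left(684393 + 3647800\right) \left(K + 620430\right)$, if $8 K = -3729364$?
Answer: $\frac{1336563852167}{2} \approx 6.6828 \cdot 10^{11}$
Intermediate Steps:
$K = - \frac{932341}{2}$ ($K = \frac{1}{8} \left(-3729364\right) = - \frac{932341}{2} \approx -4.6617 \cdot 10^{5}$)
$\left(684393 + 3647800\right) \left(K + 620430\right) = \left(684393 + 3647800\right) \left(- \frac{932341}{2} + 620430\right) = 4332193 \cdot \frac{308519}{2} = \frac{1336563852167}{2}$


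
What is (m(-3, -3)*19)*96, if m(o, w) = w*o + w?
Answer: 10944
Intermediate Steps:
m(o, w) = w + o*w (m(o, w) = o*w + w = w + o*w)
(m(-3, -3)*19)*96 = (-3*(1 - 3)*19)*96 = (-3*(-2)*19)*96 = (6*19)*96 = 114*96 = 10944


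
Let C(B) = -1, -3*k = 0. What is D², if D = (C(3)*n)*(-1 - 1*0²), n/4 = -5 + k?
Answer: 400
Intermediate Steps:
k = 0 (k = -⅓*0 = 0)
n = -20 (n = 4*(-5 + 0) = 4*(-5) = -20)
D = -20 (D = (-1*(-20))*(-1 - 1*0²) = 20*(-1 - 1*0) = 20*(-1 + 0) = 20*(-1) = -20)
D² = (-20)² = 400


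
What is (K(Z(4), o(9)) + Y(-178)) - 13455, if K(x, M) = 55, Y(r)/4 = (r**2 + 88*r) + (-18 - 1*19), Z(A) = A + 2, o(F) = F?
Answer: 50532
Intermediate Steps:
Z(A) = 2 + A
Y(r) = -148 + 4*r**2 + 352*r (Y(r) = 4*((r**2 + 88*r) + (-18 - 1*19)) = 4*((r**2 + 88*r) + (-18 - 19)) = 4*((r**2 + 88*r) - 37) = 4*(-37 + r**2 + 88*r) = -148 + 4*r**2 + 352*r)
(K(Z(4), o(9)) + Y(-178)) - 13455 = (55 + (-148 + 4*(-178)**2 + 352*(-178))) - 13455 = (55 + (-148 + 4*31684 - 62656)) - 13455 = (55 + (-148 + 126736 - 62656)) - 13455 = (55 + 63932) - 13455 = 63987 - 13455 = 50532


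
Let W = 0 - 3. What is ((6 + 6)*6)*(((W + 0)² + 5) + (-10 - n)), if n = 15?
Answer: -792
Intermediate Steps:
W = -3
((6 + 6)*6)*(((W + 0)² + 5) + (-10 - n)) = ((6 + 6)*6)*(((-3 + 0)² + 5) + (-10 - 1*15)) = (12*6)*(((-3)² + 5) + (-10 - 15)) = 72*((9 + 5) - 25) = 72*(14 - 25) = 72*(-11) = -792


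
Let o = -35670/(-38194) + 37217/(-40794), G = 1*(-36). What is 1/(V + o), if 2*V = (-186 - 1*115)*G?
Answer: 59926386/324682453805 ≈ 0.00018457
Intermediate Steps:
G = -36
o = 1294457/59926386 (o = -35670*(-1/38194) + 37217*(-1/40794) = 17835/19097 - 37217/40794 = 1294457/59926386 ≈ 0.021601)
V = 5418 (V = ((-186 - 1*115)*(-36))/2 = ((-186 - 115)*(-36))/2 = (-301*(-36))/2 = (½)*10836 = 5418)
1/(V + o) = 1/(5418 + 1294457/59926386) = 1/(324682453805/59926386) = 59926386/324682453805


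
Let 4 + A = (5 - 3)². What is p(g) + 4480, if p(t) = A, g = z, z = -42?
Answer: 4480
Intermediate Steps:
g = -42
A = 0 (A = -4 + (5 - 3)² = -4 + 2² = -4 + 4 = 0)
p(t) = 0
p(g) + 4480 = 0 + 4480 = 4480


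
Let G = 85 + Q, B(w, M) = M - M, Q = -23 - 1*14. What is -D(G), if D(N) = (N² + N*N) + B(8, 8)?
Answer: -4608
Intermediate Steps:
Q = -37 (Q = -23 - 14 = -37)
B(w, M) = 0
G = 48 (G = 85 - 37 = 48)
D(N) = 2*N² (D(N) = (N² + N*N) + 0 = (N² + N²) + 0 = 2*N² + 0 = 2*N²)
-D(G) = -2*48² = -2*2304 = -1*4608 = -4608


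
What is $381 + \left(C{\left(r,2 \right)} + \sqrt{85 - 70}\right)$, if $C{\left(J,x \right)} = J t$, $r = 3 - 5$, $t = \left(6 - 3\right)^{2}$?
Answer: $363 + \sqrt{15} \approx 366.87$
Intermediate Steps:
$t = 9$ ($t = 3^{2} = 9$)
$r = -2$ ($r = 3 - 5 = -2$)
$C{\left(J,x \right)} = 9 J$ ($C{\left(J,x \right)} = J 9 = 9 J$)
$381 + \left(C{\left(r,2 \right)} + \sqrt{85 - 70}\right) = 381 + \left(9 \left(-2\right) + \sqrt{85 - 70}\right) = 381 - \left(18 - \sqrt{15}\right) = 363 + \sqrt{15}$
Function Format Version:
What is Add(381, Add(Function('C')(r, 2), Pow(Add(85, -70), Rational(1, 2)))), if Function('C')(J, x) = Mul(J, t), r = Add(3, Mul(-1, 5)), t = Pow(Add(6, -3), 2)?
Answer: Add(363, Pow(15, Rational(1, 2))) ≈ 366.87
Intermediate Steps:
t = 9 (t = Pow(3, 2) = 9)
r = -2 (r = Add(3, -5) = -2)
Function('C')(J, x) = Mul(9, J) (Function('C')(J, x) = Mul(J, 9) = Mul(9, J))
Add(381, Add(Function('C')(r, 2), Pow(Add(85, -70), Rational(1, 2)))) = Add(381, Add(Mul(9, -2), Pow(Add(85, -70), Rational(1, 2)))) = Add(381, Add(-18, Pow(15, Rational(1, 2)))) = Add(363, Pow(15, Rational(1, 2)))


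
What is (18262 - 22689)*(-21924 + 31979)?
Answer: -44513485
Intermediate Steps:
(18262 - 22689)*(-21924 + 31979) = -4427*10055 = -44513485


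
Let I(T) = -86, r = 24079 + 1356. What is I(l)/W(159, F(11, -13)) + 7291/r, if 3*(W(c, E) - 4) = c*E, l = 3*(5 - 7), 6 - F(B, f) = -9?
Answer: 3638099/20322565 ≈ 0.17902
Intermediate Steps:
F(B, f) = 15 (F(B, f) = 6 - 1*(-9) = 6 + 9 = 15)
r = 25435
l = -6 (l = 3*(-2) = -6)
W(c, E) = 4 + E*c/3 (W(c, E) = 4 + (c*E)/3 = 4 + (E*c)/3 = 4 + E*c/3)
I(l)/W(159, F(11, -13)) + 7291/r = -86/(4 + (1/3)*15*159) + 7291/25435 = -86/(4 + 795) + 7291*(1/25435) = -86/799 + 7291/25435 = 3638099/20322565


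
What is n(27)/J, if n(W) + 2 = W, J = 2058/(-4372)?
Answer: -54650/1029 ≈ -53.110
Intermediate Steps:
J = -1029/2186 (J = 2058*(-1/4372) = -1029/2186 ≈ -0.47072)
n(W) = -2 + W
n(27)/J = (-2 + 27)/(-1029/2186) = 25*(-2186/1029) = -54650/1029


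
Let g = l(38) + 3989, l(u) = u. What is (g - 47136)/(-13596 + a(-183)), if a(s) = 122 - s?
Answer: 43109/13291 ≈ 3.2435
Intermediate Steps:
g = 4027 (g = 38 + 3989 = 4027)
(g - 47136)/(-13596 + a(-183)) = (4027 - 47136)/(-13596 + (122 - 1*(-183))) = -43109/(-13596 + (122 + 183)) = -43109/(-13596 + 305) = -43109/(-13291) = -43109*(-1/13291) = 43109/13291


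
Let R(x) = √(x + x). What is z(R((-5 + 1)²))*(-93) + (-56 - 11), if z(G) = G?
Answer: -67 - 372*√2 ≈ -593.09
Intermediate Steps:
R(x) = √2*√x (R(x) = √(2*x) = √2*√x)
z(R((-5 + 1)²))*(-93) + (-56 - 11) = (√2*√((-5 + 1)²))*(-93) + (-56 - 11) = (√2*√((-4)²))*(-93) - 67 = (√2*√16)*(-93) - 67 = (√2*4)*(-93) - 67 = (4*√2)*(-93) - 67 = -372*√2 - 67 = -67 - 372*√2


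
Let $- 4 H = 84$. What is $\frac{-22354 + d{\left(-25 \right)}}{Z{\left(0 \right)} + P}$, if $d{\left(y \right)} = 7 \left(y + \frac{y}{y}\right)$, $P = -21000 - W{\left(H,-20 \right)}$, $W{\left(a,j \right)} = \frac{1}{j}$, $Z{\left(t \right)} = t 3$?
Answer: $\frac{450440}{419999} \approx 1.0725$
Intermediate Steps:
$H = -21$ ($H = \left(- \frac{1}{4}\right) 84 = -21$)
$Z{\left(t \right)} = 3 t$
$P = - \frac{419999}{20}$ ($P = -21000 - \frac{1}{-20} = -21000 - - \frac{1}{20} = -21000 + \frac{1}{20} = - \frac{419999}{20} \approx -21000.0$)
$d{\left(y \right)} = 7 + 7 y$ ($d{\left(y \right)} = 7 \left(y + 1\right) = 7 \left(1 + y\right) = 7 + 7 y$)
$\frac{-22354 + d{\left(-25 \right)}}{Z{\left(0 \right)} + P} = \frac{-22354 + \left(7 + 7 \left(-25\right)\right)}{3 \cdot 0 - \frac{419999}{20}} = \frac{-22354 + \left(7 - 175\right)}{0 - \frac{419999}{20}} = \frac{-22354 - 168}{- \frac{419999}{20}} = \left(-22522\right) \left(- \frac{20}{419999}\right) = \frac{450440}{419999}$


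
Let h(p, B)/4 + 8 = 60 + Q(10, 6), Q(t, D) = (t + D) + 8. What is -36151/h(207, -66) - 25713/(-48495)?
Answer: -581775331/4914160 ≈ -118.39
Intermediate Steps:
Q(t, D) = 8 + D + t (Q(t, D) = (D + t) + 8 = 8 + D + t)
h(p, B) = 304 (h(p, B) = -32 + 4*(60 + (8 + 6 + 10)) = -32 + 4*(60 + 24) = -32 + 4*84 = -32 + 336 = 304)
-36151/h(207, -66) - 25713/(-48495) = -36151/304 - 25713/(-48495) = -36151*1/304 - 25713*(-1/48495) = -36151/304 + 8571/16165 = -581775331/4914160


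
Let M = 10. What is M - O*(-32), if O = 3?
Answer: 106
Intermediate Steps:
M - O*(-32) = 10 - 1*3*(-32) = 10 - 3*(-32) = 10 + 96 = 106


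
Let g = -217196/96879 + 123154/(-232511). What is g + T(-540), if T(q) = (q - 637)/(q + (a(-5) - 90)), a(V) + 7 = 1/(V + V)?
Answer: -132626709571532/143509534719699 ≈ -0.92417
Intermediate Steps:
a(V) = -7 + 1/(2*V) (a(V) = -7 + 1/(V + V) = -7 + 1/(2*V))
T(q) = (-637 + q)/(-971/10 + q) (T(q) = (q - 637)/(q + ((-7 + (½)/(-5)) - 90)) = (-637 + q)/(q + ((-7 + (½)*(-⅕)) - 90)) = (-637 + q)/(q + ((-7 - ⅒) - 90)) = (-637 + q)/(q + (-71/10 - 90)) = (-637 + q)/(q - 971/10) = (-637 + q)/(-971/10 + q))
g = -62431495522/22525433169 (g = -217196*1/96879 + 123154*(-1/232511) = -217196/96879 - 123154/232511 = -62431495522/22525433169 ≈ -2.7716)
g + T(-540) = -62431495522/22525433169 + 10*(637 - 1*(-540))/(971 - 10*(-540)) = -62431495522/22525433169 + 10*(637 + 540)/(971 + 5400) = -62431495522/22525433169 + 10*1177/6371 = -62431495522/22525433169 + 10*(1/6371)*1177 = -62431495522/22525433169 + 11770/6371 = -132626709571532/143509534719699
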